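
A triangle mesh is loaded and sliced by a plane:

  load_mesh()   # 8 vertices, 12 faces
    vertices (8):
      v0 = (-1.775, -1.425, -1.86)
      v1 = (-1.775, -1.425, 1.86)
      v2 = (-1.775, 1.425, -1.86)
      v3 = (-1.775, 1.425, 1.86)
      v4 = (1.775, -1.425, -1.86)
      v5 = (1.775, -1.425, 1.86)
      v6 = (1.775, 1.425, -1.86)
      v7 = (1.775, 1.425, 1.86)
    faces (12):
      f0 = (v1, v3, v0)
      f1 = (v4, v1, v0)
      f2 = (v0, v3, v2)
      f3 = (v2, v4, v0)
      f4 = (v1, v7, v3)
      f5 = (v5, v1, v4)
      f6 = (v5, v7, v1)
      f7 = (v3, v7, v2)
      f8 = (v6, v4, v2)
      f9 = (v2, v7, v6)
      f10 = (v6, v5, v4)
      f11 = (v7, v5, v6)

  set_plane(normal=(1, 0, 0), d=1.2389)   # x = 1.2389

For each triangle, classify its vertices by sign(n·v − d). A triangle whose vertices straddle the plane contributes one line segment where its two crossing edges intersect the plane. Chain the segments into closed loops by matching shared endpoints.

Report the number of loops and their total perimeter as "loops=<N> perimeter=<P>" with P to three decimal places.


Straddling triangles (8 of 12):
  (v4,v1,v0) [+--] → (1.2389, -1.425, -1.29823)–(1.2389, -1.425, -1.86)  len=0.5618
  (v2,v4,v0) [-+-] → (1.2389, -0.99461, -1.86)–(1.2389, -1.425, -1.86)  len=0.4304
  (v1,v7,v3) [-+-] → (1.2389, 0.99461, 1.86)–(1.2389, 1.425, 1.86)  len=0.4304
  (v5,v1,v4) [+-+] → (1.2389, -1.425, 1.86)–(1.2389, -1.425, -1.29823)  len=3.1582
  (v5,v7,v1) [++-] → (1.2389, 0.99461, 1.86)–(1.2389, -1.425, 1.86)  len=2.4196
  (v3,v7,v2) [-+-] → (1.2389, 1.425, 1.86)–(1.2389, 1.425, 1.29823)  len=0.5618
  (v6,v4,v2) [++-] → (1.2389, -0.99461, -1.86)–(1.2389, 1.425, -1.86)  len=2.4196
  (v2,v7,v6) [-++] → (1.2389, 1.425, 1.29823)–(1.2389, 1.425, -1.86)  len=3.1582

Chained into 1 loop(s):
  loop 1: 8 segments, perimeter = 13.1400
Total perimeter = 13.140

loops=1 perimeter=13.140


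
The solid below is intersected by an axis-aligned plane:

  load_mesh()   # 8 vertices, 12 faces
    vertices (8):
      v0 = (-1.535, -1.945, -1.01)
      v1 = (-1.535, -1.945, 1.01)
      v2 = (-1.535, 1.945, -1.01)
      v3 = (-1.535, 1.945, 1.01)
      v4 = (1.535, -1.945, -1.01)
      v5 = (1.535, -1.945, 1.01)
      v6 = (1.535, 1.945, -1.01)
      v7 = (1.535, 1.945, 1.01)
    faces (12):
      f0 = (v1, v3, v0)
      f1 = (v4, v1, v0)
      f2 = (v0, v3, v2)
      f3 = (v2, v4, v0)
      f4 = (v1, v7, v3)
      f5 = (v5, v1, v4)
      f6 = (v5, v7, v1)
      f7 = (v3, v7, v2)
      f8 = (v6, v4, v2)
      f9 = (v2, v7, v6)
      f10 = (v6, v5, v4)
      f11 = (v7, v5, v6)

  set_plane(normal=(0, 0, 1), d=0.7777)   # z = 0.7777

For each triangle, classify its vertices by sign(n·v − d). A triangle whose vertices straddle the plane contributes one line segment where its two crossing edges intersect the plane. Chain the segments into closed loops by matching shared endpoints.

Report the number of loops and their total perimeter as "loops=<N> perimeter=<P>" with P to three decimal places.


loops=1 perimeter=13.920

Straddling triangles (8 of 12):
  (v1,v3,v0) [++-] → (-1.535, 1.49765, 0.7777)–(-1.535, -1.945, 0.7777)  len=3.4426
  (v4,v1,v0) [-+-] → (-1.18195, -1.945, 0.7777)–(-1.535, -1.945, 0.7777)  len=0.3531
  (v0,v3,v2) [-+-] → (-1.535, 1.49765, 0.7777)–(-1.535, 1.945, 0.7777)  len=0.4474
  (v5,v1,v4) [++-] → (-1.18195, -1.945, 0.7777)–(1.535, -1.945, 0.7777)  len=2.7169
  (v3,v7,v2) [++-] → (1.18195, 1.945, 0.7777)–(-1.535, 1.945, 0.7777)  len=2.7169
  (v2,v7,v6) [-+-] → (1.18195, 1.945, 0.7777)–(1.535, 1.945, 0.7777)  len=0.3531
  (v6,v5,v4) [-+-] → (1.535, -1.49765, 0.7777)–(1.535, -1.945, 0.7777)  len=0.4474
  (v7,v5,v6) [++-] → (1.535, -1.49765, 0.7777)–(1.535, 1.945, 0.7777)  len=3.4426

Chained into 1 loop(s):
  loop 1: 8 segments, perimeter = 13.9200
Total perimeter = 13.920


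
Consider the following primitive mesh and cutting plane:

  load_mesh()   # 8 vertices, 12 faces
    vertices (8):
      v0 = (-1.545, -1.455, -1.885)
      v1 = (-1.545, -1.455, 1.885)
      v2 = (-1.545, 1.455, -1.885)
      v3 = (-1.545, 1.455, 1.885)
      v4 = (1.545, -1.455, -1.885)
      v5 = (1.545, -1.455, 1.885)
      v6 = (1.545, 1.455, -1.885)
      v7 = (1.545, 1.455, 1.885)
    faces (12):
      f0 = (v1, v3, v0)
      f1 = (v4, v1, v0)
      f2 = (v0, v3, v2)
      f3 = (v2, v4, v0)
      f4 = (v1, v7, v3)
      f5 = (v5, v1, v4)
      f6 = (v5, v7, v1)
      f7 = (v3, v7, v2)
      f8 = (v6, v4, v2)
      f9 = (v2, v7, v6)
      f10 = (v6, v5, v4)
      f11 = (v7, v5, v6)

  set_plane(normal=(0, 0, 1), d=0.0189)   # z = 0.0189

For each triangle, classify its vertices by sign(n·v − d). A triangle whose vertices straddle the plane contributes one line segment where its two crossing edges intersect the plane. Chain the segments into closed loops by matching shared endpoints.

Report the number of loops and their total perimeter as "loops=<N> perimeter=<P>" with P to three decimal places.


loops=1 perimeter=12.000

Straddling triangles (8 of 12):
  (v1,v3,v0) [++-] → (-1.545, 0.0145886, 0.0189)–(-1.545, -1.455, 0.0189)  len=1.4696
  (v4,v1,v0) [-+-] → (-0.015491, -1.455, 0.0189)–(-1.545, -1.455, 0.0189)  len=1.5295
  (v0,v3,v2) [-+-] → (-1.545, 0.0145886, 0.0189)–(-1.545, 1.455, 0.0189)  len=1.4404
  (v5,v1,v4) [++-] → (-0.015491, -1.455, 0.0189)–(1.545, -1.455, 0.0189)  len=1.5605
  (v3,v7,v2) [++-] → (0.015491, 1.455, 0.0189)–(-1.545, 1.455, 0.0189)  len=1.5605
  (v2,v7,v6) [-+-] → (0.015491, 1.455, 0.0189)–(1.545, 1.455, 0.0189)  len=1.5295
  (v6,v5,v4) [-+-] → (1.545, -0.0145886, 0.0189)–(1.545, -1.455, 0.0189)  len=1.4404
  (v7,v5,v6) [++-] → (1.545, -0.0145886, 0.0189)–(1.545, 1.455, 0.0189)  len=1.4696

Chained into 1 loop(s):
  loop 1: 8 segments, perimeter = 12.0000
Total perimeter = 12.000


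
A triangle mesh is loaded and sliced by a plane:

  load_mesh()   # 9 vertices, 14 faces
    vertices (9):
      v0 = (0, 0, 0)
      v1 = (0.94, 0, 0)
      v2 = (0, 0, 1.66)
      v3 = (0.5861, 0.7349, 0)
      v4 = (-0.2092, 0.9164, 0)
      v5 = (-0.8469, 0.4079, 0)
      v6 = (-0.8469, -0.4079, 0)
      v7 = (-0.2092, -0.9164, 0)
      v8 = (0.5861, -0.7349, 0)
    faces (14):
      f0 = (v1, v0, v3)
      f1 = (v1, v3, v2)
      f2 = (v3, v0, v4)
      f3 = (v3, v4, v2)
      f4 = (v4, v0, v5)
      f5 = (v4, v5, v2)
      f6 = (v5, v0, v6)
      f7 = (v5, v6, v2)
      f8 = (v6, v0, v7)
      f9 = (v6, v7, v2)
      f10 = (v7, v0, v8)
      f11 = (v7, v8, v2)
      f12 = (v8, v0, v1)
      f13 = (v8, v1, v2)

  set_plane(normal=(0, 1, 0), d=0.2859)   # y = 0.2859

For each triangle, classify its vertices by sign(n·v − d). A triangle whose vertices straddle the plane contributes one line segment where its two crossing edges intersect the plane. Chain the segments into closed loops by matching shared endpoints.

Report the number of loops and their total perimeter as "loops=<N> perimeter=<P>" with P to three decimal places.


loops=1 perimeter=4.526

Straddling triangles (8 of 14):
  (v1,v0,v3) [--+] → (0.228012, 0.2859, 0)–(0.802321, 0.2859, 0)  len=0.5743
  (v1,v3,v2) [-+-] → (0.802321, 0.2859, 0)–(0.228012, 0.2859, 1.01421)  len=1.1655
  (v3,v0,v4) [+-+] → (0.228012, 0.2859, 0)–(-0.0652666, 0.2859, 0)  len=0.2933
  (v3,v4,v2) [++-] → (-0.0652666, 0.2859, 1.14211)–(0.228012, 0.2859, 1.01421)  len=0.3200
  (v4,v0,v5) [+-+] → (-0.0652666, 0.2859, 0)–(-0.593598, 0.2859, 0)  len=0.5283
  (v4,v5,v2) [++-] → (-0.593598, 0.2859, 0.496494)–(-0.0652666, 0.2859, 1.14211)  len=0.8342
  (v5,v0,v6) [+--] → (-0.593598, 0.2859, 0)–(-0.8469, 0.2859, 0)  len=0.2533
  (v5,v6,v2) [+--] → (-0.8469, 0.2859, 0)–(-0.593598, 0.2859, 0.496494)  len=0.5574

Chained into 1 loop(s):
  loop 1: 8 segments, perimeter = 4.5263
Total perimeter = 4.526


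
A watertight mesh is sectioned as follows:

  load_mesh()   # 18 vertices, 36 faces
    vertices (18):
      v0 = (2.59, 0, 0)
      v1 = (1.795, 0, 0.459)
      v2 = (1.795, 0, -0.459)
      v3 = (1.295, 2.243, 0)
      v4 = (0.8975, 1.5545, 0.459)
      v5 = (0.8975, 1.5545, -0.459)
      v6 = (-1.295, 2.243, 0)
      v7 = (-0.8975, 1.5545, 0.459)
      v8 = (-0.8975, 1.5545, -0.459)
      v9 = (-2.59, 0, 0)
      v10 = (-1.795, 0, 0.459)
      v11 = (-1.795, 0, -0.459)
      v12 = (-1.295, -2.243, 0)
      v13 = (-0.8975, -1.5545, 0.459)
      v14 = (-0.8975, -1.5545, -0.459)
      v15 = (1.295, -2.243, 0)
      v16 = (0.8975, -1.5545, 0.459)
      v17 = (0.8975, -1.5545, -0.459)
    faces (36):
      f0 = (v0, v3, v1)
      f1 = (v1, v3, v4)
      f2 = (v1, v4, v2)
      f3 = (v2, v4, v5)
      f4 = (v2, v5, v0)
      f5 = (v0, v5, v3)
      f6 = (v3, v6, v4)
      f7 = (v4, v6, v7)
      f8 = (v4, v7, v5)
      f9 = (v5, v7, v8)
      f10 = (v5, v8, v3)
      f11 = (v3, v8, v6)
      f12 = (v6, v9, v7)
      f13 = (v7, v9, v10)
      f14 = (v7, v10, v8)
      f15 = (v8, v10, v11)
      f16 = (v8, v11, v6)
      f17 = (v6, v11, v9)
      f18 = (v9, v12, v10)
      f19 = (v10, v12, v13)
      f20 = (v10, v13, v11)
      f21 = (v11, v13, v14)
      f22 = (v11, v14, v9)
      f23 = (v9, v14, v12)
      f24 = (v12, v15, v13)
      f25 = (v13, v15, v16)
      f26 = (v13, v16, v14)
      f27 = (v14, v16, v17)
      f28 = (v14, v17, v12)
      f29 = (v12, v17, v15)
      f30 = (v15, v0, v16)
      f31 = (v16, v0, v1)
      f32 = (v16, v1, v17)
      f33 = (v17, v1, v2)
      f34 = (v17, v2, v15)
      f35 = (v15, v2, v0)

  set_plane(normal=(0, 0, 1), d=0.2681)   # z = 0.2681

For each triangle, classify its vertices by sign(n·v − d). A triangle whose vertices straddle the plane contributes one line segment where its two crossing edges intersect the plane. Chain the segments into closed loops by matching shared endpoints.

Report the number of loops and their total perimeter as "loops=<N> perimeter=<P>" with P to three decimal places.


Straddling triangles (24 of 36):
  (v0,v3,v1) [--+] → (1.58705, 0.932873, 0.2681)–(2.12564, 0, 0.2681)  len=1.0772
  (v1,v3,v4) [+-+] → (1.58705, 0.932873, 0.2681)–(1.06282, 1.84085, 0.2681)  len=1.0484
  (v1,v4,v2) [++-] → (1.08414, 1.23124, 0.2681)–(1.795, 0, 0.2681)  len=1.4217
  (v2,v4,v5) [-+-] → (1.08414, 1.23124, 0.2681)–(0.8975, 1.5545, 0.2681)  len=0.3733
  (v3,v6,v4) [--+] → (-0.0143698, 1.84085, 0.2681)–(1.06282, 1.84085, 0.2681)  len=1.0772
  (v4,v6,v7) [+-+] → (-0.0143698, 1.84085, 0.2681)–(-1.06282, 1.84085, 0.2681)  len=1.0485
  (v4,v7,v5) [++-] → (-0.524226, 1.5545, 0.2681)–(0.8975, 1.5545, 0.2681)  len=1.4217
  (v5,v7,v8) [-+-] → (-0.524226, 1.5545, 0.2681)–(-0.8975, 1.5545, 0.2681)  len=0.3733
  (v6,v9,v7) [--+] → (-1.60142, 0.907977, 0.2681)–(-1.06282, 1.84085, 0.2681)  len=1.0772
  (v7,v9,v10) [+-+] → (-1.60142, 0.907977, 0.2681)–(-2.12564, 0, 0.2681)  len=1.0484
  (v7,v10,v8) [++-] → (-1.60836, 0.323261, 0.2681)–(-0.8975, 1.5545, 0.2681)  len=1.4217
  (v8,v10,v11) [-+-] → (-1.60836, 0.323261, 0.2681)–(-1.795, 0, 0.2681)  len=0.3733
  (v9,v12,v10) [--+] → (-1.58705, -0.932873, 0.2681)–(-2.12564, 0, 0.2681)  len=1.0772
  (v10,v12,v13) [+-+] → (-1.58705, -0.932873, 0.2681)–(-1.06282, -1.84085, 0.2681)  len=1.0484
  (v10,v13,v11) [++-] → (-1.08414, -1.23124, 0.2681)–(-1.795, 0, 0.2681)  len=1.4217
  (v11,v13,v14) [-+-] → (-1.08414, -1.23124, 0.2681)–(-0.8975, -1.5545, 0.2681)  len=0.3733
  (v12,v15,v13) [--+] → (0.0143698, -1.84085, 0.2681)–(-1.06282, -1.84085, 0.2681)  len=1.0772
  (v13,v15,v16) [+-+] → (0.0143698, -1.84085, 0.2681)–(1.06282, -1.84085, 0.2681)  len=1.0485
  (v13,v16,v14) [++-] → (0.524226, -1.5545, 0.2681)–(-0.8975, -1.5545, 0.2681)  len=1.4217
  (v14,v16,v17) [-+-] → (0.524226, -1.5545, 0.2681)–(0.8975, -1.5545, 0.2681)  len=0.3733
  (v15,v0,v16) [--+] → (1.60142, -0.907977, 0.2681)–(1.06282, -1.84085, 0.2681)  len=1.0772
  (v16,v0,v1) [+-+] → (1.60142, -0.907977, 0.2681)–(2.12564, 0, 0.2681)  len=1.0484
  (v16,v1,v17) [++-] → (1.60836, -0.323261, 0.2681)–(0.8975, -1.5545, 0.2681)  len=1.4217
  (v17,v1,v2) [-+-] → (1.60836, -0.323261, 0.2681)–(1.795, 0, 0.2681)  len=0.3733

Chained into 2 loop(s):
  loop 1: 12 segments, perimeter = 12.7538
  loop 2: 12 segments, perimeter = 10.7699
Total perimeter = 23.524

loops=2 perimeter=23.524


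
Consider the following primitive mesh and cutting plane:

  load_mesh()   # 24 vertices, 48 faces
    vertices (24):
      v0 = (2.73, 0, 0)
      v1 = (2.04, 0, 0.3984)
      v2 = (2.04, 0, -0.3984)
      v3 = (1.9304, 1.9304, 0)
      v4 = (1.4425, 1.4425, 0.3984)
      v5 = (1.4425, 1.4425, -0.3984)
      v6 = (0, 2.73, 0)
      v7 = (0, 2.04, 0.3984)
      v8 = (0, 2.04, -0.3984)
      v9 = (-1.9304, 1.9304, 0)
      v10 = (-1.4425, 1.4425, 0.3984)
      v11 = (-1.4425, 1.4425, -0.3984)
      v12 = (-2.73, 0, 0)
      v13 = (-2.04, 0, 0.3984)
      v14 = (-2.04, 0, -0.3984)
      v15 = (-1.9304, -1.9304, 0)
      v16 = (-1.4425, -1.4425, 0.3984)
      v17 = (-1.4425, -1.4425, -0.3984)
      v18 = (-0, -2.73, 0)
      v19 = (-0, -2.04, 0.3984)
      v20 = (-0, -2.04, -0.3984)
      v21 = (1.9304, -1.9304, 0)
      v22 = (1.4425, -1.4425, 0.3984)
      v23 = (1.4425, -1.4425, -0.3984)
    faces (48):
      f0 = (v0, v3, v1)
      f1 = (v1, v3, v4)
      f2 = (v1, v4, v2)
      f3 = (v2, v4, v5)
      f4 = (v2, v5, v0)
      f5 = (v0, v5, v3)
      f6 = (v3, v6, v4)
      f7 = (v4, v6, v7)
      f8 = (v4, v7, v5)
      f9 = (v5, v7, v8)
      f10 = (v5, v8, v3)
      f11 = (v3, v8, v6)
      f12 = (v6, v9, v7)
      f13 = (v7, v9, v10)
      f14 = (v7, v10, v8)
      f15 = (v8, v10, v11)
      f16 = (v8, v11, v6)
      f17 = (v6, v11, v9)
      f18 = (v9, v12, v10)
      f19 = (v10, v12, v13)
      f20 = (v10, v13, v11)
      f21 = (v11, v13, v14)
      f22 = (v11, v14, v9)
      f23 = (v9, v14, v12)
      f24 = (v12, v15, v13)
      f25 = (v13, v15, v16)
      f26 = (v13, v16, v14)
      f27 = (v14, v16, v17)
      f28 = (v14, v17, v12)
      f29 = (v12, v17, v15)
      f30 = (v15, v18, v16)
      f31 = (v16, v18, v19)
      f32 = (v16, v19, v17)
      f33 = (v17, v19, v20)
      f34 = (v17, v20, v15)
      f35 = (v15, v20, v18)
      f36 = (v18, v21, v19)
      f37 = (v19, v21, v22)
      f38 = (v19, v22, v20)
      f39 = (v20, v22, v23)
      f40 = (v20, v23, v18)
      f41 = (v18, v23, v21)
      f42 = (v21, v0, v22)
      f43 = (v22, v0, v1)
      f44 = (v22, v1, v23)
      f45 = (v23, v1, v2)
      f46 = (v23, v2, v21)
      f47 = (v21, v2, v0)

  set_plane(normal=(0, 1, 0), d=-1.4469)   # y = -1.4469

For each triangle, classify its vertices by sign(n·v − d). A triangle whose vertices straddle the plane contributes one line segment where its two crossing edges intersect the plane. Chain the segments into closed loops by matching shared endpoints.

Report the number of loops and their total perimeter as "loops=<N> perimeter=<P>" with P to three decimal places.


loops=2 perimeter=4.814

Straddling triangles (16 of 48):
  (v12,v15,v13) [+-+] → (-2.13067, -1.4469, 0)–(-1.95785, -1.4469, 0.0997857)  len=0.1996
  (v13,v15,v16) [+-+] → (-1.95785, -1.4469, 0.0997857)–(-1.4469, -1.4469, 0.394807)  len=0.5900
  (v12,v17,v15) [++-] → (-1.4469, -1.4469, -0.394807)–(-2.13067, -1.4469, 0)  len=0.7896
  (v15,v18,v16) [--+] → (-1.43757, -1.4469, 0.397038)–(-1.4469, -1.4469, 0.394807)  len=0.0096
  (v16,v18,v19) [+--] → (-1.43757, -1.4469, 0.397038)–(-1.43188, -1.4469, 0.3984)  len=0.0059
  (v16,v19,v17) [+-+] → (-1.43188, -1.4469, 0.3984)–(-1.43188, -1.4469, -0.392532)  len=0.7909
  (v17,v19,v20) [+--] → (-1.43188, -1.4469, -0.392532)–(-1.43188, -1.4469, -0.3984)  len=0.0059
  (v17,v20,v15) [+--] → (-1.43188, -1.4469, -0.3984)–(-1.4469, -1.4469, -0.394807)  len=0.0154
  (v19,v21,v22) [--+] → (1.4469, -1.4469, 0.394807)–(1.43188, -1.4469, 0.3984)  len=0.0154
  (v19,v22,v20) [-+-] → (1.43188, -1.4469, 0.3984)–(1.43188, -1.4469, 0.392532)  len=0.0059
  (v20,v22,v23) [-++] → (1.43188, -1.4469, 0.392532)–(1.43188, -1.4469, -0.3984)  len=0.7909
  (v20,v23,v18) [-+-] → (1.43188, -1.4469, -0.3984)–(1.43757, -1.4469, -0.397038)  len=0.0059
  (v18,v23,v21) [-+-] → (1.43757, -1.4469, -0.397038)–(1.4469, -1.4469, -0.394807)  len=0.0096
  (v21,v0,v22) [-++] → (2.13067, -1.4469, 0)–(1.4469, -1.4469, 0.394807)  len=0.7896
  (v23,v2,v21) [++-] → (1.95785, -1.4469, -0.0997857)–(1.4469, -1.4469, -0.394807)  len=0.5900
  (v21,v2,v0) [-++] → (1.95785, -1.4469, -0.0997857)–(2.13067, -1.4469, 0)  len=0.1996

Chained into 2 loop(s):
  loop 1: 8 segments, perimeter = 2.4068
  loop 2: 8 segments, perimeter = 2.4068
Total perimeter = 4.814


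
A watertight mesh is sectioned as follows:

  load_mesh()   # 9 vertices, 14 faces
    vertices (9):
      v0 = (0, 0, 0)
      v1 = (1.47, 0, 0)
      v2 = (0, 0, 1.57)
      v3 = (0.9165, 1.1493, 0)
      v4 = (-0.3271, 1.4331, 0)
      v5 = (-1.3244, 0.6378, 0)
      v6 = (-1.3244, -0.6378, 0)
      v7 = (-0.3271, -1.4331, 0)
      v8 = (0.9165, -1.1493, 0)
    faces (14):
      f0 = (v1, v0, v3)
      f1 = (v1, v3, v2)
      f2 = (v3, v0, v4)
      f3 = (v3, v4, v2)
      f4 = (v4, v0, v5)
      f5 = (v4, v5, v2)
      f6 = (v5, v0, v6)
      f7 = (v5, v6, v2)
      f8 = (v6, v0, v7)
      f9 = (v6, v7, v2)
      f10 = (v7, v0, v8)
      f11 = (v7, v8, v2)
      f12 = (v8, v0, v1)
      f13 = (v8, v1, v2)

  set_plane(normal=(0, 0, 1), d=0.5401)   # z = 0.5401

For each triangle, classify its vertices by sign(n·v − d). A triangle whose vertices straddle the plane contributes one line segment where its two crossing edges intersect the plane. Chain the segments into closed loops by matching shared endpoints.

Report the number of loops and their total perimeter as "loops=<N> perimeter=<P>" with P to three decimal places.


loops=1 perimeter=5.857

Straddling triangles (7 of 14):
  (v1,v3,v2) [--+] → (0.601212, 0.753926, 0.5401)–(0.964301, 0, 0.5401)  len=0.8368
  (v3,v4,v2) [--+] → (-0.214573, 0.940095, 0.5401)–(0.601212, 0.753926, 0.5401)  len=0.8368
  (v4,v5,v2) [--+] → (-0.86879, 0.418389, 0.5401)–(-0.214573, 0.940095, 0.5401)  len=0.8368
  (v5,v6,v2) [--+] → (-0.86879, -0.418389, 0.5401)–(-0.86879, 0.418389, 0.5401)  len=0.8368
  (v6,v7,v2) [--+] → (-0.214573, -0.940095, 0.5401)–(-0.86879, -0.418389, 0.5401)  len=0.8368
  (v7,v8,v2) [--+] → (0.601212, -0.753926, 0.5401)–(-0.214573, -0.940095, 0.5401)  len=0.8368
  (v8,v1,v2) [--+] → (0.964301, 0, 0.5401)–(0.601212, -0.753926, 0.5401)  len=0.8368

Chained into 1 loop(s):
  loop 1: 7 segments, perimeter = 5.8574
Total perimeter = 5.857


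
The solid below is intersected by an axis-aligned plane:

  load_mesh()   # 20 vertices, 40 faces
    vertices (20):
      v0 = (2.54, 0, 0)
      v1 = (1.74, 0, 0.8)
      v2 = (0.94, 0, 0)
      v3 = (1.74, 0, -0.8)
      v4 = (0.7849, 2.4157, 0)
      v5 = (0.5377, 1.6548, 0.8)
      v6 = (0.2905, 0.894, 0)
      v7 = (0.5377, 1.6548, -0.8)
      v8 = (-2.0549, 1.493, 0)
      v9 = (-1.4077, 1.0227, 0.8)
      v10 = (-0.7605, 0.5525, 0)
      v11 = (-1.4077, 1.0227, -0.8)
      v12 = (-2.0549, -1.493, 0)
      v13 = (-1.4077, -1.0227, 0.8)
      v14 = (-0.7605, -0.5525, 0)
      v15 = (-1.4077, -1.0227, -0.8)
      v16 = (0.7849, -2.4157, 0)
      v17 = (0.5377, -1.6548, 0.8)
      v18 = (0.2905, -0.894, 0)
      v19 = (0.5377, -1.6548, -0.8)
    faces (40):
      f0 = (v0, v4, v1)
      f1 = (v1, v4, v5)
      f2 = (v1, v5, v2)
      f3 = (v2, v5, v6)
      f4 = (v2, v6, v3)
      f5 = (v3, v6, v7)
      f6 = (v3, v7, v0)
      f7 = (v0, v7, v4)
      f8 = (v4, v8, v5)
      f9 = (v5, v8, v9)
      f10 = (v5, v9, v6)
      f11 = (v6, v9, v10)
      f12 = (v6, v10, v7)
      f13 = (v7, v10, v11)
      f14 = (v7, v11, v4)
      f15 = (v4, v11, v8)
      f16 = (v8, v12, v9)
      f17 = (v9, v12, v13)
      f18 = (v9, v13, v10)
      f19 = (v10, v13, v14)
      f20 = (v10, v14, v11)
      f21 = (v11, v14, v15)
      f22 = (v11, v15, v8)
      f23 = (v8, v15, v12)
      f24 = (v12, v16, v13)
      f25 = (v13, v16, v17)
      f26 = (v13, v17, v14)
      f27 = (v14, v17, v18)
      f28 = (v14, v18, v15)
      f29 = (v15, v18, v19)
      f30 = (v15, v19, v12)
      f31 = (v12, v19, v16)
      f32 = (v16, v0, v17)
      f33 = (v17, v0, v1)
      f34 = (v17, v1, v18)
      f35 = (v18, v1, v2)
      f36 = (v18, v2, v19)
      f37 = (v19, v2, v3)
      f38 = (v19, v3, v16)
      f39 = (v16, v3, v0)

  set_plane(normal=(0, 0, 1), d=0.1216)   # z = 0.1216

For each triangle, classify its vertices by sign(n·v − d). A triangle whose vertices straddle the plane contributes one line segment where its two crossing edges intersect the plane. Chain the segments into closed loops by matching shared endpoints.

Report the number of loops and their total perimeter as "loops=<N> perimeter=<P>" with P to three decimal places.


loops=2 perimeter=20.455

Straddling triangles (20 of 40):
  (v0,v4,v1) [--+] → (0.930075, 2.04851, 0.1216)–(2.4184, 0, 0.1216)  len=2.5321
  (v1,v4,v5) [+-+] → (0.930075, 2.04851, 0.1216)–(0.747326, 2.30004, 0.1216)  len=0.3109
  (v1,v5,v2) [++-] → (0.87885, 0.25153, 0.1216)–(1.0616, 0, 0.1216)  len=0.3109
  (v2,v5,v6) [-+-] → (0.87885, 0.25153, 0.1216)–(0.328074, 1.00964, 0.1216)  len=0.9371
  (v4,v8,v5) [--+] → (-1.66082, 1.51759, 0.1216)–(0.747326, 2.30004, 0.1216)  len=2.5321
  (v5,v8,v9) [+-+] → (-1.66082, 1.51759, 0.1216)–(-1.95653, 1.42151, 0.1216)  len=0.3109
  (v5,v9,v6) [++-] → (0.0323736, 0.913562, 0.1216)–(0.328074, 1.00964, 0.1216)  len=0.3109
  (v6,v9,v10) [-+-] → (0.0323736, 0.913562, 0.1216)–(-0.858874, 0.62397, 0.1216)  len=0.9371
  (v8,v12,v9) [--+] → (-1.95653, -1.11061, 0.1216)–(-1.95653, 1.42151, 0.1216)  len=2.5321
  (v9,v12,v13) [+-+] → (-1.95653, -1.11061, 0.1216)–(-1.95653, -1.42151, 0.1216)  len=0.3109
  (v9,v13,v10) [++-] → (-0.858874, 0.31307, 0.1216)–(-0.858874, 0.62397, 0.1216)  len=0.3109
  (v10,v13,v14) [-+-] → (-0.858874, 0.31307, 0.1216)–(-0.858874, -0.62397, 0.1216)  len=0.9370
  (v12,v16,v13) [--+] → (0.451625, -2.20396, 0.1216)–(-1.95653, -1.42151, 0.1216)  len=2.5321
  (v13,v16,v17) [+-+] → (0.451625, -2.20396, 0.1216)–(0.747326, -2.30004, 0.1216)  len=0.3109
  (v13,v17,v14) [++-] → (-0.563174, -0.72005, 0.1216)–(-0.858874, -0.62397, 0.1216)  len=0.3109
  (v14,v17,v18) [-+-] → (-0.563174, -0.72005, 0.1216)–(0.328074, -1.00964, 0.1216)  len=0.9371
  (v16,v0,v17) [--+] → (2.23565, -0.25153, 0.1216)–(0.747326, -2.30004, 0.1216)  len=2.5321
  (v17,v0,v1) [+-+] → (2.23565, -0.25153, 0.1216)–(2.4184, 0, 0.1216)  len=0.3109
  (v17,v1,v18) [++-] → (0.510824, -0.758112, 0.1216)–(0.328074, -1.00964, 0.1216)  len=0.3109
  (v18,v1,v2) [-+-] → (0.510824, -0.758112, 0.1216)–(1.0616, 0, 0.1216)  len=0.9371

Chained into 2 loop(s):
  loop 1: 10 segments, perimeter = 14.2150
  loop 2: 10 segments, perimeter = 6.2400
Total perimeter = 20.455


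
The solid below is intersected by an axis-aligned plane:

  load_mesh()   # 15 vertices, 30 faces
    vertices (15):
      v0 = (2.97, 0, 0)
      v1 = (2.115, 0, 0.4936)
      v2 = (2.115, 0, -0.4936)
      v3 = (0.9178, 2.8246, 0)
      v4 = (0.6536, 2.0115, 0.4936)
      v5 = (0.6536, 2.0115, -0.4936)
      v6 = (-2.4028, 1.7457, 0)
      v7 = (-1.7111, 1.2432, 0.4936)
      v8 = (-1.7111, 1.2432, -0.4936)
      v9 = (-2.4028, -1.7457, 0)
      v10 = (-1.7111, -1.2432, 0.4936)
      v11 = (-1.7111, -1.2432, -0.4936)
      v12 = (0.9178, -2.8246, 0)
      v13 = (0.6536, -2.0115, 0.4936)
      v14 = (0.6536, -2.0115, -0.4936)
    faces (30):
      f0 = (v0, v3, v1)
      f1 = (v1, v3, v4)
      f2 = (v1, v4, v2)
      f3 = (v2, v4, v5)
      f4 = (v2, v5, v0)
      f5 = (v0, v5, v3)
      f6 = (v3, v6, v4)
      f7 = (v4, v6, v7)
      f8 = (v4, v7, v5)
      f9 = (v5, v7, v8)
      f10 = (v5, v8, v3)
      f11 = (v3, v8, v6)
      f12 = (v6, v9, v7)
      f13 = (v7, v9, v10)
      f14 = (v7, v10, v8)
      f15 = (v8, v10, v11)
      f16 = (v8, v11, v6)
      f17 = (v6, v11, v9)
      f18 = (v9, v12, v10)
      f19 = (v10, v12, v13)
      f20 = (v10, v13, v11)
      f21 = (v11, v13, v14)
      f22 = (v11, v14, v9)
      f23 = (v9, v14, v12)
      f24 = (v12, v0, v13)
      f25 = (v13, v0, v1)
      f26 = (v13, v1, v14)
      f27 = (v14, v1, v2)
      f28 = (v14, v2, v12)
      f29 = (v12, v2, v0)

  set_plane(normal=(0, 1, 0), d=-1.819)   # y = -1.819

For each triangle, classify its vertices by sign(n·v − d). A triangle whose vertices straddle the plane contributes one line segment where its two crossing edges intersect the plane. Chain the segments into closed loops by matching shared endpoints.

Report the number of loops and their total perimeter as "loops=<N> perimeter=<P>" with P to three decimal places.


loops=2 perimeter=8.533

Straddling triangles (12 of 30):
  (v9,v12,v10) [+-+] → (-2.1772, -1.819, 0)–(-0.753897, -1.819, 0.313876)  len=1.4575
  (v10,v12,v13) [+--] → (-0.753897, -1.819, 0.313876)–(0.0611169, -1.819, 0.4936)  len=0.8346
  (v10,v13,v11) [+-+] → (0.0611169, -1.819, 0.4936)–(0.0611169, -1.819, 0.246254)  len=0.2473
  (v11,v13,v14) [+--] → (0.0611169, -1.819, 0.246254)–(0.0611169, -1.819, -0.4936)  len=0.7399
  (v11,v14,v9) [+-+] → (0.0611169, -1.819, -0.4936)–(-1.55993, -1.819, -0.136121)  len=1.6600
  (v9,v14,v12) [+--] → (-1.55993, -1.819, -0.136121)–(-2.1772, -1.819, 0)  len=0.6321
  (v12,v0,v13) [-+-] → (1.64841, -1.819, 0)–(0.875279, -1.819, 0.446363)  len=0.8927
  (v13,v0,v1) [-++] → (0.875279, -1.819, 0.446363)–(0.793456, -1.819, 0.4936)  len=0.0945
  (v13,v1,v14) [-+-] → (0.793456, -1.819, 0.4936)–(0.793456, -1.819, -0.399125)  len=0.8927
  (v14,v1,v2) [-++] → (0.793456, -1.819, -0.399125)–(0.793456, -1.819, -0.4936)  len=0.0945
  (v14,v2,v12) [-+-] → (0.793456, -1.819, -0.4936)–(1.34402, -1.819, -0.175729)  len=0.6357
  (v12,v2,v0) [-++] → (1.34402, -1.819, -0.175729)–(1.64841, -1.819, 0)  len=0.3515

Chained into 2 loop(s):
  loop 1: 6 segments, perimeter = 5.5714
  loop 2: 6 segments, perimeter = 2.9616
Total perimeter = 8.533


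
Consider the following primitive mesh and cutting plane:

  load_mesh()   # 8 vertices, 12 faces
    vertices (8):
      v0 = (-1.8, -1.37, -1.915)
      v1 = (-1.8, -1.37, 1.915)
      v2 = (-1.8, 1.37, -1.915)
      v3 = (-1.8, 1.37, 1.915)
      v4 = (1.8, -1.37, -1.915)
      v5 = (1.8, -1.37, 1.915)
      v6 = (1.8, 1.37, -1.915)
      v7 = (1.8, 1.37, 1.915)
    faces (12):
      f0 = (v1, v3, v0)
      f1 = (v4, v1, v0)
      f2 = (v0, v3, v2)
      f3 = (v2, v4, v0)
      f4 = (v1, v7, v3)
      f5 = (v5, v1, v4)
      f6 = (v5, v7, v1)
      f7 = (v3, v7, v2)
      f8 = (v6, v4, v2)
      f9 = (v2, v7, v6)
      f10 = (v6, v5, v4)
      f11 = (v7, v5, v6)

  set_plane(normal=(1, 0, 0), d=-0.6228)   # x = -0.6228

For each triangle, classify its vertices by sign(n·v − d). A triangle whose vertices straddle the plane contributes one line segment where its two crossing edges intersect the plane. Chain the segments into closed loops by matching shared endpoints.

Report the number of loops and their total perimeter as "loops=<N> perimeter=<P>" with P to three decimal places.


Straddling triangles (8 of 12):
  (v4,v1,v0) [+--] → (-0.6228, -1.37, 0.66259)–(-0.6228, -1.37, -1.915)  len=2.5776
  (v2,v4,v0) [-+-] → (-0.6228, 0.47402, -1.915)–(-0.6228, -1.37, -1.915)  len=1.8440
  (v1,v7,v3) [-+-] → (-0.6228, -0.47402, 1.915)–(-0.6228, 1.37, 1.915)  len=1.8440
  (v5,v1,v4) [+-+] → (-0.6228, -1.37, 1.915)–(-0.6228, -1.37, 0.66259)  len=1.2524
  (v5,v7,v1) [++-] → (-0.6228, -0.47402, 1.915)–(-0.6228, -1.37, 1.915)  len=0.8960
  (v3,v7,v2) [-+-] → (-0.6228, 1.37, 1.915)–(-0.6228, 1.37, -0.66259)  len=2.5776
  (v6,v4,v2) [++-] → (-0.6228, 0.47402, -1.915)–(-0.6228, 1.37, -1.915)  len=0.8960
  (v2,v7,v6) [-++] → (-0.6228, 1.37, -0.66259)–(-0.6228, 1.37, -1.915)  len=1.2524

Chained into 1 loop(s):
  loop 1: 8 segments, perimeter = 13.1400
Total perimeter = 13.140

loops=1 perimeter=13.140


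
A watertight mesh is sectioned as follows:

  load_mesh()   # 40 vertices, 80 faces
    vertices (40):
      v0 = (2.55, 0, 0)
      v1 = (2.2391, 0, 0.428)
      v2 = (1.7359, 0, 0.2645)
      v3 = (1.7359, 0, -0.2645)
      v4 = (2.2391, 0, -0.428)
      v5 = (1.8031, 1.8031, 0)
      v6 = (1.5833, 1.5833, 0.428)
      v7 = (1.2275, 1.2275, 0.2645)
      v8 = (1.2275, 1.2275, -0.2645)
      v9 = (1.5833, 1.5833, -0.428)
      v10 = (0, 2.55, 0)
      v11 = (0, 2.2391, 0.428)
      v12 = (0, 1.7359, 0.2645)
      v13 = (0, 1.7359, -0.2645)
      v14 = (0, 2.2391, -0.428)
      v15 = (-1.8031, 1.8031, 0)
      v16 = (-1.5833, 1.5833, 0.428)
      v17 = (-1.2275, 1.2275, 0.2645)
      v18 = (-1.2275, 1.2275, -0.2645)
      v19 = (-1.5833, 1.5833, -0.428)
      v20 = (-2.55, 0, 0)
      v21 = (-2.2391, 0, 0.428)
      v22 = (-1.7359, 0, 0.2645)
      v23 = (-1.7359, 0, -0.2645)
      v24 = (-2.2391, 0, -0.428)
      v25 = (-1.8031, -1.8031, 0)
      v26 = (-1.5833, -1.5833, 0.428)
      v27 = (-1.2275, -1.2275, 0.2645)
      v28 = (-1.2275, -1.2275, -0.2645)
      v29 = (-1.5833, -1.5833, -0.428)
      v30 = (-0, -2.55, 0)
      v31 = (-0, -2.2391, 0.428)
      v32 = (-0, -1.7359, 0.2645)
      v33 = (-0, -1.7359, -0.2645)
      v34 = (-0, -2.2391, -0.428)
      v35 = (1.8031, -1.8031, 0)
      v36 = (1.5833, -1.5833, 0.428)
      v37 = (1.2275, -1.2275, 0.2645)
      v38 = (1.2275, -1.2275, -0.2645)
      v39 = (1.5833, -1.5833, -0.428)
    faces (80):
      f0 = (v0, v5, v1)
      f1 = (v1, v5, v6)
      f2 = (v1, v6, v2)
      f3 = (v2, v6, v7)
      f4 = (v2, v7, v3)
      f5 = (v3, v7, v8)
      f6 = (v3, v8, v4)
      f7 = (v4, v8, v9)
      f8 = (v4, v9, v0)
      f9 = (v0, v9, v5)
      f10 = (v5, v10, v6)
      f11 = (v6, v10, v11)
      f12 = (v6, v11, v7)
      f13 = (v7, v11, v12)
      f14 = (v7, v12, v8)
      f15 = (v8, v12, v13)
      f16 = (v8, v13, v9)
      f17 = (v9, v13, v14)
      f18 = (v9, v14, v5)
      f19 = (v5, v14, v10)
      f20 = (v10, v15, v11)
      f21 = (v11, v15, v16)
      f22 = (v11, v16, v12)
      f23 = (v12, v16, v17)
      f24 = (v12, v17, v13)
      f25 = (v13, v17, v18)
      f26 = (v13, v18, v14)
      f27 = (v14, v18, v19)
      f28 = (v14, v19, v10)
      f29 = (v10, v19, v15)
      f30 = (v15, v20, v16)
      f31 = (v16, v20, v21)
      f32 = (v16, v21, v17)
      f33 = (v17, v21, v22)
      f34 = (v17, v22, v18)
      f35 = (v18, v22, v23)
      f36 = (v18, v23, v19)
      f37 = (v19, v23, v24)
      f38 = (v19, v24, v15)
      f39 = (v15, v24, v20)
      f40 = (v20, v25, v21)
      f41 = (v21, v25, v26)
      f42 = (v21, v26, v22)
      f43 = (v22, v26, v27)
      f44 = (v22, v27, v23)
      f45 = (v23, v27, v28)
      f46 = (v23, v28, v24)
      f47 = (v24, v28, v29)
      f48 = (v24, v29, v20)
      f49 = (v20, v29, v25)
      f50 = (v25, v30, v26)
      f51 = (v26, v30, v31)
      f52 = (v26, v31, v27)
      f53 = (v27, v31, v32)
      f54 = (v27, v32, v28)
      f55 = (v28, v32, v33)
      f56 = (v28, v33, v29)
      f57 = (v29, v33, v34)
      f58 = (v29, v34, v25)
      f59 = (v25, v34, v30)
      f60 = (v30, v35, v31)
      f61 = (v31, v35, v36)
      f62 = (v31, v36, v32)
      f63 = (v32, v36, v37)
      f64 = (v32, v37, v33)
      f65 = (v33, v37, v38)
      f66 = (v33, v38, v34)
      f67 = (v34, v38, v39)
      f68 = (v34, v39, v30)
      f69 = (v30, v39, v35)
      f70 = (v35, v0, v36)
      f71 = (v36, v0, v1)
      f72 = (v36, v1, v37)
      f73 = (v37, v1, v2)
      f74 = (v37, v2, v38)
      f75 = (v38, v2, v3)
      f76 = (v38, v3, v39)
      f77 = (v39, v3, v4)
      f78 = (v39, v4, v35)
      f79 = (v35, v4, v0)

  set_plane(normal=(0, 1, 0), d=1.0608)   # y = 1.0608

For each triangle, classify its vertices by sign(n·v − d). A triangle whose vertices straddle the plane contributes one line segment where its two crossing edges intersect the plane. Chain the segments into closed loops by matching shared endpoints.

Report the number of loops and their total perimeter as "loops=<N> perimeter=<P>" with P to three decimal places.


loops=2 perimeter=5.290

Straddling triangles (20 of 80):
  (v0,v5,v1) [-+-] → (2.11058, 1.0608, 0)–(1.98259, 1.0608, 0.176199)  len=0.2178
  (v1,v5,v6) [-++] → (1.98259, 1.0608, 0.176199)–(1.79972, 1.0608, 0.428)  len=0.3112
  (v1,v6,v2) [-+-] → (1.79972, 1.0608, 0.428)–(1.63366, 1.0608, 0.374044)  len=0.1746
  (v2,v6,v7) [-++] → (1.63366, 1.0608, 0.374044)–(1.29654, 1.0608, 0.2645)  len=0.3545
  (v2,v7,v3) [-+-] → (1.29654, 1.0608, 0.2645)–(1.29654, 1.0608, 0.192659)  len=0.0718
  (v3,v7,v8) [-++] → (1.29654, 1.0608, 0.192659)–(1.29654, 1.0608, -0.2645)  len=0.4572
  (v3,v8,v4) [-+-] → (1.29654, 1.0608, -0.2645)–(1.36488, 1.0608, -0.286704)  len=0.0719
  (v4,v8,v9) [-++] → (1.36488, 1.0608, -0.286704)–(1.79972, 1.0608, -0.428)  len=0.4572
  (v4,v9,v0) [-+-] → (1.79972, 1.0608, -0.428)–(1.90232, 1.0608, -0.286757)  len=0.1746
  (v0,v9,v5) [-++] → (1.90232, 1.0608, -0.286757)–(2.11058, 1.0608, 0)  len=0.3544
  (v15,v20,v16) [+-+] → (-2.11058, 1.0608, 0)–(-1.90232, 1.0608, 0.286757)  len=0.3544
  (v16,v20,v21) [+--] → (-1.90232, 1.0608, 0.286757)–(-1.79972, 1.0608, 0.428)  len=0.1746
  (v16,v21,v17) [+-+] → (-1.79972, 1.0608, 0.428)–(-1.36488, 1.0608, 0.286704)  len=0.4572
  (v17,v21,v22) [+--] → (-1.36488, 1.0608, 0.286704)–(-1.29654, 1.0608, 0.2645)  len=0.0719
  (v17,v22,v18) [+-+] → (-1.29654, 1.0608, 0.2645)–(-1.29654, 1.0608, -0.192659)  len=0.4572
  (v18,v22,v23) [+--] → (-1.29654, 1.0608, -0.192659)–(-1.29654, 1.0608, -0.2645)  len=0.0718
  (v18,v23,v19) [+-+] → (-1.29654, 1.0608, -0.2645)–(-1.63366, 1.0608, -0.374044)  len=0.3545
  (v19,v23,v24) [+--] → (-1.63366, 1.0608, -0.374044)–(-1.79972, 1.0608, -0.428)  len=0.1746
  (v19,v24,v15) [+-+] → (-1.79972, 1.0608, -0.428)–(-1.98259, 1.0608, -0.176199)  len=0.3112
  (v15,v24,v20) [+--] → (-1.98259, 1.0608, -0.176199)–(-2.11058, 1.0608, 0)  len=0.2178

Chained into 2 loop(s):
  loop 1: 10 segments, perimeter = 2.6451
  loop 2: 10 segments, perimeter = 2.6451
Total perimeter = 5.290


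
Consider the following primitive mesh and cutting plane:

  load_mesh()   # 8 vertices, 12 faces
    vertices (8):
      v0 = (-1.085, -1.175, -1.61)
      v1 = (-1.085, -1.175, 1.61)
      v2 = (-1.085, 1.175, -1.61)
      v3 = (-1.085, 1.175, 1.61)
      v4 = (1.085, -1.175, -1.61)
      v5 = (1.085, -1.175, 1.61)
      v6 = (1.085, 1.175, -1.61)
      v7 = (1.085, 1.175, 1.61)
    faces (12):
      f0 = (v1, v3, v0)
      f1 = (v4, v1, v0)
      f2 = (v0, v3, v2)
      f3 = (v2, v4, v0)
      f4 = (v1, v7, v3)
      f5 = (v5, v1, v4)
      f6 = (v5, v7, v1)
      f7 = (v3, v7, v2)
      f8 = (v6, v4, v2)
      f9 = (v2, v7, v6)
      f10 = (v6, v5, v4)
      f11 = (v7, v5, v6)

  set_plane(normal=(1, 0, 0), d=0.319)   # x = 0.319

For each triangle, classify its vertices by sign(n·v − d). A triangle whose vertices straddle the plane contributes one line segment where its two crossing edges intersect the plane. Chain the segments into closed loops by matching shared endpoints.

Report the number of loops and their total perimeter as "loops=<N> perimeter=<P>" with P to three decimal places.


loops=1 perimeter=11.140

Straddling triangles (8 of 12):
  (v4,v1,v0) [+--] → (0.319, -1.175, -0.473355)–(0.319, -1.175, -1.61)  len=1.1366
  (v2,v4,v0) [-+-] → (0.319, -0.345461, -1.61)–(0.319, -1.175, -1.61)  len=0.8295
  (v1,v7,v3) [-+-] → (0.319, 0.345461, 1.61)–(0.319, 1.175, 1.61)  len=0.8295
  (v5,v1,v4) [+-+] → (0.319, -1.175, 1.61)–(0.319, -1.175, -0.473355)  len=2.0834
  (v5,v7,v1) [++-] → (0.319, 0.345461, 1.61)–(0.319, -1.175, 1.61)  len=1.5205
  (v3,v7,v2) [-+-] → (0.319, 1.175, 1.61)–(0.319, 1.175, 0.473355)  len=1.1366
  (v6,v4,v2) [++-] → (0.319, -0.345461, -1.61)–(0.319, 1.175, -1.61)  len=1.5205
  (v2,v7,v6) [-++] → (0.319, 1.175, 0.473355)–(0.319, 1.175, -1.61)  len=2.0834

Chained into 1 loop(s):
  loop 1: 8 segments, perimeter = 11.1400
Total perimeter = 11.140


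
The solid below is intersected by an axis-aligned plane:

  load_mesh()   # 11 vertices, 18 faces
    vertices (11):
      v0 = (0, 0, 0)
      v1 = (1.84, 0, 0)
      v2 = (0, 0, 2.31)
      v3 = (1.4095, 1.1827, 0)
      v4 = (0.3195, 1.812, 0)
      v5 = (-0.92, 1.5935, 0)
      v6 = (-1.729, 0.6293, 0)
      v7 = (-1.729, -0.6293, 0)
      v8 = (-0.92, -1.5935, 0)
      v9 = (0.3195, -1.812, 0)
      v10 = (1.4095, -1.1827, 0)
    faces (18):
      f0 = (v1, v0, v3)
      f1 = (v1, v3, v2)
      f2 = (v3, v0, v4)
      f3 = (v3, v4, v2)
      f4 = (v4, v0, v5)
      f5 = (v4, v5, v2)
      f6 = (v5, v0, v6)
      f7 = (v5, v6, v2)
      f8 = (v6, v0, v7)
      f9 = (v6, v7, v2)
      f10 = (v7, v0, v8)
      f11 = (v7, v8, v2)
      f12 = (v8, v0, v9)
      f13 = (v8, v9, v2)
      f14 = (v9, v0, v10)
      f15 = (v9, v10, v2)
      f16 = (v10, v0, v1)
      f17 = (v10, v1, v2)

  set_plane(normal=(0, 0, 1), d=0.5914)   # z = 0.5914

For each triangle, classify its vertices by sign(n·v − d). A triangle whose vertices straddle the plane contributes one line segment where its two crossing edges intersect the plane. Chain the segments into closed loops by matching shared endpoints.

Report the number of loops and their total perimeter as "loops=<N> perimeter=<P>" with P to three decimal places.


loops=1 perimeter=8.428

Straddling triangles (9 of 18):
  (v1,v3,v2) [--+] → (1.04864, 0.879908, 0.5914)–(1.36893, 0, 0.5914)  len=0.9364
  (v3,v4,v2) [--+] → (0.237702, 1.3481, 0.5914)–(1.04864, 0.879908, 0.5914)  len=0.9364
  (v4,v5,v2) [--+] → (-0.684464, 1.18554, 0.5914)–(0.237702, 1.3481, 0.5914)  len=0.9364
  (v5,v6,v2) [--+] → (-1.28635, 0.468188, 0.5914)–(-0.684464, 1.18554, 0.5914)  len=0.9364
  (v6,v7,v2) [--+] → (-1.28635, -0.468188, 0.5914)–(-1.28635, 0.468188, 0.5914)  len=0.9364
  (v7,v8,v2) [--+] → (-0.684464, -1.18554, 0.5914)–(-1.28635, -0.468188, 0.5914)  len=0.9364
  (v8,v9,v2) [--+] → (0.237702, -1.3481, 0.5914)–(-0.684464, -1.18554, 0.5914)  len=0.9364
  (v9,v10,v2) [--+] → (1.04864, -0.879908, 0.5914)–(0.237702, -1.3481, 0.5914)  len=0.9364
  (v10,v1,v2) [--+] → (1.36893, 0, 0.5914)–(1.04864, -0.879908, 0.5914)  len=0.9364

Chained into 1 loop(s):
  loop 1: 9 segments, perimeter = 8.4275
Total perimeter = 8.428


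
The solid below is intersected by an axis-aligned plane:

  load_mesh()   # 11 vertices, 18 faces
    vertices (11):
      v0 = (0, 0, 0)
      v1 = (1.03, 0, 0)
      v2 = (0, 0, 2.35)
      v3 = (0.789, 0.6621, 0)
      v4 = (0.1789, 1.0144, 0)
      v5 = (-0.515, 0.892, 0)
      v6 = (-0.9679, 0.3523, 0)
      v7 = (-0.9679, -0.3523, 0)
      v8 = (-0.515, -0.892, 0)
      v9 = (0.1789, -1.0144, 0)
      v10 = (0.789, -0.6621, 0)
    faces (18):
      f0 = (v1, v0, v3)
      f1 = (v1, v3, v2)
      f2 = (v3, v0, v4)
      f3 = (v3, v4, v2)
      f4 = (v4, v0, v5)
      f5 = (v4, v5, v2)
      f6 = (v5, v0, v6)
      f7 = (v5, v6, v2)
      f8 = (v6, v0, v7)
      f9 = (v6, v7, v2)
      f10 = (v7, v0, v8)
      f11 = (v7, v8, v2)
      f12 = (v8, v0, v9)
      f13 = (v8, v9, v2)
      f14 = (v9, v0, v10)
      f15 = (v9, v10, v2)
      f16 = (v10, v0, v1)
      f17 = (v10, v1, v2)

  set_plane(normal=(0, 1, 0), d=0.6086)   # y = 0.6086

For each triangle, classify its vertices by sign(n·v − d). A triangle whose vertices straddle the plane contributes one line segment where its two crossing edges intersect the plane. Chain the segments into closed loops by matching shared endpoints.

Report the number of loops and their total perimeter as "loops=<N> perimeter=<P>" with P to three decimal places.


loops=1 perimeter=4.086

Straddling triangles (8 of 18):
  (v1,v0,v3) [--+] → (0.725246, 0.6086, 0)–(0.808474, 0.6086, 0)  len=0.0832
  (v1,v3,v2) [-+-] → (0.808474, 0.6086, 0)–(0.725246, 0.6086, 0.189888)  len=0.2073
  (v3,v0,v4) [+-+] → (0.725246, 0.6086, 0)–(0.107333, 0.6086, 0)  len=0.6179
  (v3,v4,v2) [++-] → (0.107333, 0.6086, 0.940093)–(0.725246, 0.6086, 0.189888)  len=0.9719
  (v4,v0,v5) [+-+] → (0.107333, 0.6086, 0)–(-0.351378, 0.6086, 0)  len=0.4587
  (v4,v5,v2) [++-] → (-0.351378, 0.6086, 0.746626)–(0.107333, 0.6086, 0.940093)  len=0.4978
  (v5,v0,v6) [+--] → (-0.351378, 0.6086, 0)–(-0.752821, 0.6086, 0)  len=0.4014
  (v5,v6,v2) [+--] → (-0.752821, 0.6086, 0)–(-0.351378, 0.6086, 0.746626)  len=0.8477

Chained into 1 loop(s):
  loop 1: 8 segments, perimeter = 4.0861
Total perimeter = 4.086


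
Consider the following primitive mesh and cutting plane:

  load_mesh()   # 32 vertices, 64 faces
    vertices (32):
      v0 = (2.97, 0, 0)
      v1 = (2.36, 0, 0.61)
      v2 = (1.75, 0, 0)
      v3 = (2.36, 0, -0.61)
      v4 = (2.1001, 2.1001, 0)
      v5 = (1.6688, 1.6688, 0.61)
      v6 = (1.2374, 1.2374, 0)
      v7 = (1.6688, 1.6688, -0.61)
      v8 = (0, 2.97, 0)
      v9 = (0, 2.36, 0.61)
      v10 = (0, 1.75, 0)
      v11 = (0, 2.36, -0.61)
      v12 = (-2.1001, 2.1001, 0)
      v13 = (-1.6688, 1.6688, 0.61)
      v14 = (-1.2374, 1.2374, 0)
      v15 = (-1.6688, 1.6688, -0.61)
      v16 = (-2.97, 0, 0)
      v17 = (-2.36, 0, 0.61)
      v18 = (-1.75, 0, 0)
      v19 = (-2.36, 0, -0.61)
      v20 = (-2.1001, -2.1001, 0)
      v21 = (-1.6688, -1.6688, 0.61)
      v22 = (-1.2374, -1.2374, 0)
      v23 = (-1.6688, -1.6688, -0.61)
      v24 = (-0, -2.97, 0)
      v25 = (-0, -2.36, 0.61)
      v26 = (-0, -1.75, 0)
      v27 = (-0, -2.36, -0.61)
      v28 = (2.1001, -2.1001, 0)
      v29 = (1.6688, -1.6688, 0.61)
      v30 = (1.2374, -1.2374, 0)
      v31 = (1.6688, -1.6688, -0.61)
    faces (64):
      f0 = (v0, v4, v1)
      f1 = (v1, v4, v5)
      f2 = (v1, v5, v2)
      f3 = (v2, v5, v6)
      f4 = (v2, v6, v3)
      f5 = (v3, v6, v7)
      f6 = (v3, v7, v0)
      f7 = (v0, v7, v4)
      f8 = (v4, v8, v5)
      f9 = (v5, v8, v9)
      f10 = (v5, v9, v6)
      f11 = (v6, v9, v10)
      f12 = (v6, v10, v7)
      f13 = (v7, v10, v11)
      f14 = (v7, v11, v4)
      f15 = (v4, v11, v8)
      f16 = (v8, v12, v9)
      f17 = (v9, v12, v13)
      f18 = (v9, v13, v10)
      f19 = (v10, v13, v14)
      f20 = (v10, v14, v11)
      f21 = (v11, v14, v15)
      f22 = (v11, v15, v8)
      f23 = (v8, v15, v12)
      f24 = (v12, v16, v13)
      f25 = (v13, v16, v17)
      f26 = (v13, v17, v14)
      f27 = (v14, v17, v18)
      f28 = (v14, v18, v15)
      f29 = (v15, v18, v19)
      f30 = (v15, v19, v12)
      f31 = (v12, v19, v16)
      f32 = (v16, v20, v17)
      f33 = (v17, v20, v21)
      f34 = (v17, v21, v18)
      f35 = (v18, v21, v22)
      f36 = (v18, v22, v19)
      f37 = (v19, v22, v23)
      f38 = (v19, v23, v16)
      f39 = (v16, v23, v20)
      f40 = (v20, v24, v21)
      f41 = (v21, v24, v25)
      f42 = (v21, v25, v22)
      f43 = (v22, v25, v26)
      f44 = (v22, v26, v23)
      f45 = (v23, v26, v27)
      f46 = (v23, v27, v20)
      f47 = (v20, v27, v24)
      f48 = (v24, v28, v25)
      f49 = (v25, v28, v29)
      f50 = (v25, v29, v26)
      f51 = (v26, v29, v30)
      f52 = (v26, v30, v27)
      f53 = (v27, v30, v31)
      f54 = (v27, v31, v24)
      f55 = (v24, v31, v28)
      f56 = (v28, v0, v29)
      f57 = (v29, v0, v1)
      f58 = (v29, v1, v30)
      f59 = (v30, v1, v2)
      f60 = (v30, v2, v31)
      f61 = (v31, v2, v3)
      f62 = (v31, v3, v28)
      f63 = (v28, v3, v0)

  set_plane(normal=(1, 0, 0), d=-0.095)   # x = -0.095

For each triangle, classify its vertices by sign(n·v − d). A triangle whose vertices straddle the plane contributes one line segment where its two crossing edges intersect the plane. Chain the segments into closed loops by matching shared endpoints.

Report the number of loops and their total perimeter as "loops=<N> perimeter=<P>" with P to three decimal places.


loops=2 perimeter=6.901

Straddling triangles (16 of 64):
  (v8,v12,v9) [+-+] → (-0.095, 2.93065, 0)–(-0.095, 2.34824, 0.582406)  len=0.8236
  (v9,v12,v13) [+--] → (-0.095, 2.34824, 0.582406)–(-0.095, 2.32065, 0.61)  len=0.0390
  (v9,v13,v10) [+-+] → (-0.095, 2.32065, 0.61)–(-0.095, 1.74538, 0.0347256)  len=0.8136
  (v10,v13,v14) [+--] → (-0.095, 1.74538, 0.0347256)–(-0.095, 1.71065, 0)  len=0.0491
  (v10,v14,v11) [+-+] → (-0.095, 1.71065, 0)–(-0.095, 2.27381, -0.563168)  len=0.7964
  (v11,v14,v15) [+--] → (-0.095, 2.27381, -0.563168)–(-0.095, 2.32065, -0.61)  len=0.0662
  (v11,v15,v8) [+-+] → (-0.095, 2.32065, -0.61)–(-0.095, 2.89593, -0.0347256)  len=0.8136
  (v8,v15,v12) [+--] → (-0.095, 2.89593, -0.0347256)–(-0.095, 2.93065, 0)  len=0.0491
  (v20,v24,v21) [-+-] → (-0.095, -2.93065, 0)–(-0.095, -2.89593, 0.0347256)  len=0.0491
  (v21,v24,v25) [-++] → (-0.095, -2.89593, 0.0347256)–(-0.095, -2.32065, 0.61)  len=0.8136
  (v21,v25,v22) [-+-] → (-0.095, -2.32065, 0.61)–(-0.095, -2.27381, 0.563168)  len=0.0662
  (v22,v25,v26) [-++] → (-0.095, -2.27381, 0.563168)–(-0.095, -1.71065, 0)  len=0.7964
  (v22,v26,v23) [-+-] → (-0.095, -1.71065, 0)–(-0.095, -1.74538, -0.0347256)  len=0.0491
  (v23,v26,v27) [-++] → (-0.095, -1.74538, -0.0347256)–(-0.095, -2.32065, -0.61)  len=0.8136
  (v23,v27,v20) [-+-] → (-0.095, -2.32065, -0.61)–(-0.095, -2.34824, -0.582406)  len=0.0390
  (v20,v27,v24) [-++] → (-0.095, -2.34824, -0.582406)–(-0.095, -2.93065, 0)  len=0.8236

Chained into 2 loop(s):
  loop 1: 8 segments, perimeter = 3.4507
  loop 2: 8 segments, perimeter = 3.4507
Total perimeter = 6.901
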